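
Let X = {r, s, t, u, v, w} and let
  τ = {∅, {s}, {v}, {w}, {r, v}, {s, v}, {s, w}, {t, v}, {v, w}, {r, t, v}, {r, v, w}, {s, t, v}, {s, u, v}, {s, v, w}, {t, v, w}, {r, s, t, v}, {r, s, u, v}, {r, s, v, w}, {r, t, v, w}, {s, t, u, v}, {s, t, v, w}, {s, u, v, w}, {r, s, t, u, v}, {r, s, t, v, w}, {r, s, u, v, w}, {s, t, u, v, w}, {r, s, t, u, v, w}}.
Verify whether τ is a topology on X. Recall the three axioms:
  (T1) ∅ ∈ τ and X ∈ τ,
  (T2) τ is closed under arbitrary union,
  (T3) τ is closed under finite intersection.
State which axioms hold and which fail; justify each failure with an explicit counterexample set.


τ is NOT a topology on X.

Axiom (T1): ∅ ∈ τ? Yes; X ∈ τ? Yes.
Axiom (T2/T3): check pairwise unions and intersections of members of τ.
Counterexample for (T2): {s} ∪ {r, v} = {r, s, v} ∉ τ. Therefore τ is NOT a topology.


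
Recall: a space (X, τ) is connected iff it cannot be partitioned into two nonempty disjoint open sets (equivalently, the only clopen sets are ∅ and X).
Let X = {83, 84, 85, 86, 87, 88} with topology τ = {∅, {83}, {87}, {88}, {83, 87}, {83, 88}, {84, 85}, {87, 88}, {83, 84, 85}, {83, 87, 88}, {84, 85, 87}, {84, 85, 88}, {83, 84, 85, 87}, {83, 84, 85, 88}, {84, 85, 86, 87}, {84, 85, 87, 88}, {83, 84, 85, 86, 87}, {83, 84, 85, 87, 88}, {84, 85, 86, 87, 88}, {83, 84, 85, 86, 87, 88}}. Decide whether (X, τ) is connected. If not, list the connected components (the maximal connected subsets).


(X, τ) is disconnected; components = [{83}, {88}, {84, 85, 86, 87}].

Find clopen sets (U ∈ τ with X ∖ U ∈ τ):
  U = ∅, X ∖ U = {83, 84, 85, 86, 87, 88} — both open, so U is clopen.
  U = {83}, X ∖ U = {84, 85, 86, 87, 88} — both open, so U is clopen.
  U = {88}, X ∖ U = {83, 84, 85, 86, 87} — both open, so U is clopen.
  U = {83, 88}, X ∖ U = {84, 85, 86, 87} — both open, so U is clopen.
  U = {84, 85, 86, 87}, X ∖ U = {83, 88} — both open, so U is clopen.
  U = {83, 84, 85, 86, 87}, X ∖ U = {88} — both open, so U is clopen.
  U = {84, 85, 86, 87, 88}, X ∖ U = {83} — both open, so U is clopen.
  U = {83, 84, 85, 86, 87, 88}, X ∖ U = ∅ — both open, so U is clopen.
Nontrivial clopen(s) exist: e.g. {83, 84, 85, 86, 87}. So (X, τ) is disconnected.
Compute connected components by grouping points that agree on all clopens:
  component: {83}
  component: {88}
  component: {84, 85, 86, 87}


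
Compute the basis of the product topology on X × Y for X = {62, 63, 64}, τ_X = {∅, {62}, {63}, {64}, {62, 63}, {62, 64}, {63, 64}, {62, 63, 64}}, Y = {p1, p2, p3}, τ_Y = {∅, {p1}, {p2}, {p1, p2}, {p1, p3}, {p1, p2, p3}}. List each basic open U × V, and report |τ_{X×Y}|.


Basis B = {∅ × ∅, {62} × {p1}, {62} × {p2}, {63} × {p1}, {63} × {p2}, {64} × {p1}, {64} × {p2}, {62} × {p1, p2}, {62} × {p1, p3}, {62, 63} × {p1}, {62, 64} × {p1}, {62, 63} × {p2}, {62, 64} × {p2}, {63} × {p1, p2}, {63} × {p1, p3}, {63, 64} × {p1}, {63, 64} × {p2}, {64} × {p1, p2}, {64} × {p1, p3}, {62} × {p1, p2, p3}, {62, 63, 64} × {p1}, {62, 63, 64} × {p2}, {63} × {p1, p2, p3}, {64} × {p1, p2, p3}, {62, 63} × {p1, p2}, {62, 64} × {p1, p2}, {62, 63} × {p1, p3}, {62, 64} × {p1, p3}, {63, 64} × {p1, p2}, {63, 64} × {p1, p3}, {62, 63} × {p1, p2, p3}, {62, 64} × {p1, p2, p3}, {62, 63, 64} × {p1, p2}, {62, 63, 64} × {p1, p3}, {63, 64} × {p1, p2, p3}, {62, 63, 64} × {p1, p2, p3}}; |τ_{X×Y}| = 216.

Enumerate products U × V with U ∈ τ_X, V ∈ τ_Y (deduplicated):
  ∅ × ∅ = {} (∅)
  {62} × {p1} = {(62,p1)}
  {62} × {p2} = {(62,p2)}
  {63} × {p1} = {(63,p1)}
  {63} × {p2} = {(63,p2)}
  {64} × {p1} = {(64,p1)}
  {64} × {p2} = {(64,p2)}
  {62} × {p1, p2} = {(62,p1), (62,p2)}
  {62} × {p1, p3} = {(62,p1), (62,p3)}
  {62, 63} × {p1} = {(62,p1), (63,p1)}
  {62, 64} × {p1} = {(62,p1), (64,p1)}
  {62, 63} × {p2} = {(62,p2), (63,p2)}
  {62, 64} × {p2} = {(62,p2), (64,p2)}
  {63} × {p1, p2} = {(63,p1), (63,p2)}
  {63} × {p1, p3} = {(63,p1), (63,p3)}
  {63, 64} × {p1} = {(63,p1), (64,p1)}
  {63, 64} × {p2} = {(63,p2), (64,p2)}
  {64} × {p1, p2} = {(64,p1), (64,p2)}
  {64} × {p1, p3} = {(64,p1), (64,p3)}
  {62} × {p1, p2, p3} = {(62,p1), (62,p2), (62,p3)}
  {62, 63, 64} × {p1} = {(62,p1), (63,p1), (64,p1)}
  {62, 63, 64} × {p2} = {(62,p2), (63,p2), (64,p2)}
  {63} × {p1, p2, p3} = {(63,p1), (63,p2), (63,p3)}
  {64} × {p1, p2, p3} = {(64,p1), (64,p2), (64,p3)}
  {62, 63} × {p1, p2} = {(62,p1), (62,p2), (63,p1), (63,p2)}
  {62, 64} × {p1, p2} = {(62,p1), (62,p2), (64,p1), (64,p2)}
  {62, 63} × {p1, p3} = {(62,p1), (62,p3), (63,p1), (63,p3)}
  {62, 64} × {p1, p3} = {(62,p1), (62,p3), (64,p1), (64,p3)}
  {63, 64} × {p1, p2} = {(63,p1), (63,p2), (64,p1), (64,p2)}
  {63, 64} × {p1, p3} = {(63,p1), (63,p3), (64,p1), (64,p3)}
  {62, 63} × {p1, p2, p3} = {(62,p1), (62,p2), (62,p3), (63,p1), (63,p2), (63,p3)}
  {62, 64} × {p1, p2, p3} = {(62,p1), (62,p2), (62,p3), (64,p1), (64,p2), (64,p3)}
  {62, 63, 64} × {p1, p2} = {(62,p1), (62,p2), (63,p1), (63,p2), (64,p1), (64,p2)}
  {62, 63, 64} × {p1, p3} = {(62,p1), (62,p3), (63,p1), (63,p3), (64,p1), (64,p3)}
  {63, 64} × {p1, p2, p3} = {(63,p1), (63,p2), (63,p3), (64,p1), (64,p2), (64,p3)}
  {62, 63, 64} × {p1, p2, p3} = {(62,p1), (62,p2), (62,p3), (63,p1), (63,p2), (63,p3), (64,p1), (64,p2), (64,p3)}
These 36 distinct sets form the basis B.
Close under arbitrary unions to get τ_{X×Y}; counting gives |τ_{X×Y}| = 216.


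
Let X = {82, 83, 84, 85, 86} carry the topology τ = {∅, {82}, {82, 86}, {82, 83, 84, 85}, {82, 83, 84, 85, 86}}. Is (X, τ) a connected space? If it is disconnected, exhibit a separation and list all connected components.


(X, τ) is connected.

Find clopen sets (U ∈ τ with X ∖ U ∈ τ):
  U = ∅, X ∖ U = {82, 83, 84, 85, 86} — both open, so U is clopen.
  U = {82, 83, 84, 85, 86}, X ∖ U = ∅ — both open, so U is clopen.
Only trivial clopens (∅ and X) exist, so (X, τ) is connected.
Compute connected components by grouping points that agree on all clopens:
  component: {82, 83, 84, 85, 86}


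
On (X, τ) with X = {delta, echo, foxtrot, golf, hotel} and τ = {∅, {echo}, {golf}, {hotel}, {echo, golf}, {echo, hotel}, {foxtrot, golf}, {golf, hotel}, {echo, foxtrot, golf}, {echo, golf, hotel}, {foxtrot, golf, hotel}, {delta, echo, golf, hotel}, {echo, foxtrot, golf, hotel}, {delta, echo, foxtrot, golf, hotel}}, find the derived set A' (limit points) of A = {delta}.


A' = ∅

For each x ∈ X, list the open sets U ∈ τ with x ∈ U, then check whether U ∩ (A ∖ {x}) ≠ ∅ for every such U.
  x = delta: open {delta, echo, golf, hotel} ∋ x has {delta, echo, golf, hotel} ∩ (A ∖ {delta}) = ∅, so x is NOT a limit point.
  x = echo: open {echo} ∋ x has {echo} ∩ (A ∖ {echo}) = ∅, so x is NOT a limit point.
  x = foxtrot: open {foxtrot, golf} ∋ x has {foxtrot, golf} ∩ (A ∖ {foxtrot}) = ∅, so x is NOT a limit point.
  x = golf: open {golf} ∋ x has {golf} ∩ (A ∖ {golf}) = ∅, so x is NOT a limit point.
  x = hotel: open {hotel} ∋ x has {hotel} ∩ (A ∖ {hotel}) = ∅, so x is NOT a limit point.
Collecting: A' = ∅.


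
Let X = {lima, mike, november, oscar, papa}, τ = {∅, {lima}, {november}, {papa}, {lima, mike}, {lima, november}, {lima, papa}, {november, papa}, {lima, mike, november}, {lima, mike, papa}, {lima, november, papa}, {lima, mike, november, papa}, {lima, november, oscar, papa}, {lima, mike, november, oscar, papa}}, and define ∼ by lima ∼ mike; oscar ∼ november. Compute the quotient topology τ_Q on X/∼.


X/∼ = {[lima=mike], [november=oscar], [papa]}; |τ_Q| = 5.

Equivalence classes: [lima=mike], [november=oscar], [papa].
Quotient map π: X → X/∼ sends lima ↦ [lima=mike], mike ↦ [lima=mike], november ↦ [november=oscar], oscar ↦ [november=oscar], papa ↦ [papa].
For each subset V ⊆ X/∼, compute π^{-1}(V) ⊆ X and check whether π^{-1}(V) ∈ τ. V is open in τ_Q iff π^{-1}(V) ∈ τ.
  V = {}: π^{-1}(V) = ∅ ∈ τ ✓.
  V = {[lima=mike]}: π^{-1}(V) = {lima, mike} ∈ τ ✓.
  V = {[november=oscar]}: π^{-1}(V) = {november, oscar} ∉ τ ✗.
  V = {[lima=mike], [november=oscar]}: π^{-1}(V) = {lima, mike, november, oscar} ∉ τ ✗.
  V = {[papa]}: π^{-1}(V) = {papa} ∈ τ ✓.
  V = {[lima=mike], [papa]}: π^{-1}(V) = {lima, mike, papa} ∈ τ ✓.
  V = {[november=oscar], [papa]}: π^{-1}(V) = {november, oscar, papa} ∉ τ ✗.
  V = {[lima=mike], [november=oscar], [papa]}: π^{-1}(V) = {lima, mike, november, oscar, papa} ∈ τ ✓.
Open sets in the quotient: τ_Q = {{}, {[lima=mike]}, {[papa]}, {[lima=mike], [papa]}, {[lima=mike], [november=oscar], [papa]}} (5 elements).


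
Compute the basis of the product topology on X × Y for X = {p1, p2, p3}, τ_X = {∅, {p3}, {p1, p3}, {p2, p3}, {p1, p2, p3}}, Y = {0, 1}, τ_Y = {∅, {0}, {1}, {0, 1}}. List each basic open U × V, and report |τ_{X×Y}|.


Basis B = {∅ × ∅, {p3} × {0}, {p3} × {1}, {p1, p3} × {0}, {p1, p3} × {1}, {p2, p3} × {0}, {p2, p3} × {1}, {p3} × {0, 1}, {p1, p2, p3} × {0}, {p1, p2, p3} × {1}, {p1, p3} × {0, 1}, {p2, p3} × {0, 1}, {p1, p2, p3} × {0, 1}}; |τ_{X×Y}| = 25.

Enumerate products U × V with U ∈ τ_X, V ∈ τ_Y (deduplicated):
  ∅ × ∅ = {} (∅)
  {p3} × {0} = {(p3,0)}
  {p3} × {1} = {(p3,1)}
  {p1, p3} × {0} = {(p1,0), (p3,0)}
  {p1, p3} × {1} = {(p1,1), (p3,1)}
  {p2, p3} × {0} = {(p2,0), (p3,0)}
  {p2, p3} × {1} = {(p2,1), (p3,1)}
  {p3} × {0, 1} = {(p3,0), (p3,1)}
  {p1, p2, p3} × {0} = {(p1,0), (p2,0), (p3,0)}
  {p1, p2, p3} × {1} = {(p1,1), (p2,1), (p3,1)}
  {p1, p3} × {0, 1} = {(p1,0), (p1,1), (p3,0), (p3,1)}
  {p2, p3} × {0, 1} = {(p2,0), (p2,1), (p3,0), (p3,1)}
  {p1, p2, p3} × {0, 1} = {(p1,0), (p1,1), (p2,0), (p2,1), (p3,0), (p3,1)}
These 13 distinct sets form the basis B.
Close under arbitrary unions to get τ_{X×Y}; counting gives |τ_{X×Y}| = 25.


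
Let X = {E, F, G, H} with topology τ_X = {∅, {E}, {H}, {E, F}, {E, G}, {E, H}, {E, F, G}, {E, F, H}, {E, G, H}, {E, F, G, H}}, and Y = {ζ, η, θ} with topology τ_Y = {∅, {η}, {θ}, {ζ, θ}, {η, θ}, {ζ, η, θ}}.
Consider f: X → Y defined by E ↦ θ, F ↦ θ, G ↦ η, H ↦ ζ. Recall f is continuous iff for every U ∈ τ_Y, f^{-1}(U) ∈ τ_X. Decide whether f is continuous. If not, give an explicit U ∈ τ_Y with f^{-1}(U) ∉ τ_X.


f is NOT continuous.

Compute f^{-1}(U) for each U ∈ τ_Y:
  U = ∅: f^{-1}(U) = ∅ ∈ τ_X ✓.
  U = {η}: f^{-1}(U) = {G} ∉ τ_X ✗.
  U = {θ}: f^{-1}(U) = {E, F} ∈ τ_X ✓.
  U = {ζ, θ}: f^{-1}(U) = {E, F, H} ∈ τ_X ✓.
  U = {η, θ}: f^{-1}(U) = {E, F, G} ∈ τ_X ✓.
  U = {ζ, η, θ}: f^{-1}(U) = {E, F, G, H} ∈ τ_X ✓.
Found U = {η} with f^{-1}(U) = {G} not in τ_X. Therefore f is NOT continuous.


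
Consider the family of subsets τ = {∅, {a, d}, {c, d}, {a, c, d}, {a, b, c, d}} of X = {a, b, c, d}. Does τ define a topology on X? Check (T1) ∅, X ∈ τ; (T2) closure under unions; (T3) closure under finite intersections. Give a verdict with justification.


τ is NOT a topology on X.

Axiom (T1): ∅ ∈ τ? Yes; X ∈ τ? Yes.
Axiom (T2/T3): check pairwise unions and intersections of members of τ.
Counterexample for (T3): {a, d} ∩ {c, d} = {d} ∉ τ. Therefore τ is NOT a topology.


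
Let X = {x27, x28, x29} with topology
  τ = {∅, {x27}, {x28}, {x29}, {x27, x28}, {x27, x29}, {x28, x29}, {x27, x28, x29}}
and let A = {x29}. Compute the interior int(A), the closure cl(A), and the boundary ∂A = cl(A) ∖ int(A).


int(A) = {x29}, cl(A) = {x29}, ∂A = ∅.

Closed sets in (X, τ) are complements of opens:
  closed(X, τ) = {∅, {x27}, {x28}, {x29}, {x27, x28}, {x27, x29}, {x28, x29}, {x27, x28, x29}}.
int(A) = ⋃ {U ∈ τ : U ⊆ A}. Opens contained in A: ∅, {x29}.
Taking the union of these: int(A) = {x29}.
cl(A) = ⋂ {C closed : A ⊆ C}. Closed sets containing A: {x29}, {x27, x29}, {x28, x29}, {x27, x28, x29}.
Intersecting these: cl(A) = {x29}.
∂A = cl(A) ∖ int(A) = {x29} ∖ {x29} = ∅.


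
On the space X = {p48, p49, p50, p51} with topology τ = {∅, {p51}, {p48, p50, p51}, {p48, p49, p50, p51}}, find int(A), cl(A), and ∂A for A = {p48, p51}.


int(A) = {p51}, cl(A) = {p48, p49, p50, p51}, ∂A = {p48, p49, p50}.

Closed sets in (X, τ) are complements of opens:
  closed(X, τ) = {∅, {p49}, {p48, p49, p50}, {p48, p49, p50, p51}}.
int(A) = ⋃ {U ∈ τ : U ⊆ A}. Opens contained in A: ∅, {p51}.
Taking the union of these: int(A) = {p51}.
cl(A) = ⋂ {C closed : A ⊆ C}. Closed sets containing A: {p48, p49, p50, p51}.
Intersecting these: cl(A) = {p48, p49, p50, p51}.
∂A = cl(A) ∖ int(A) = {p48, p49, p50, p51} ∖ {p51} = {p48, p49, p50}.


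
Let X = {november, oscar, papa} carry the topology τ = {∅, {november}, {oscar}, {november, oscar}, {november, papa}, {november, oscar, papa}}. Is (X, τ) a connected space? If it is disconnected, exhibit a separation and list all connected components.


(X, τ) is disconnected; components = [{oscar}, {november, papa}].

Find clopen sets (U ∈ τ with X ∖ U ∈ τ):
  U = ∅, X ∖ U = {november, oscar, papa} — both open, so U is clopen.
  U = {oscar}, X ∖ U = {november, papa} — both open, so U is clopen.
  U = {november, papa}, X ∖ U = {oscar} — both open, so U is clopen.
  U = {november, oscar, papa}, X ∖ U = ∅ — both open, so U is clopen.
Nontrivial clopen(s) exist: e.g. {november, papa}. So (X, τ) is disconnected.
Compute connected components by grouping points that agree on all clopens:
  component: {oscar}
  component: {november, papa}


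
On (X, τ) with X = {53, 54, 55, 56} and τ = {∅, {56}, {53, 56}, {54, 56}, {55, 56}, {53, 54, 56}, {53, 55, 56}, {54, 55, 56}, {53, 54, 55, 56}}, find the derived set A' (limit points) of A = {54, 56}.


A' = {53, 54, 55}

For each x ∈ X, list the open sets U ∈ τ with x ∈ U, then check whether U ∩ (A ∖ {x}) ≠ ∅ for every such U.
  x = 53: opens ∋ x are {53, 56}, {53, 54, 56}, {53, 55, 56}, {53, 54, 55, 56}; each meets A ∖ {53}, so x IS a limit point.
  x = 54: opens ∋ x are {54, 56}, {53, 54, 56}, {54, 55, 56}, {53, 54, 55, 56}; each meets A ∖ {54}, so x IS a limit point.
  x = 55: opens ∋ x are {55, 56}, {53, 55, 56}, {54, 55, 56}, {53, 54, 55, 56}; each meets A ∖ {55}, so x IS a limit point.
  x = 56: open {56} ∋ x has {56} ∩ (A ∖ {56}) = ∅, so x is NOT a limit point.
Collecting: A' = {53, 54, 55}.


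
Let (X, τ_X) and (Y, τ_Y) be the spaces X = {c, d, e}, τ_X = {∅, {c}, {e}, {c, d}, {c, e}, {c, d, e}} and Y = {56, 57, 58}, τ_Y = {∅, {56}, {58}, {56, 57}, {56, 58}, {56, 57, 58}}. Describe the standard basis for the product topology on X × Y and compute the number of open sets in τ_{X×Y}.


Basis B = {∅ × ∅, {c} × {56}, {c} × {58}, {e} × {56}, {e} × {58}, {c} × {56, 57}, {c} × {56, 58}, {c, d} × {56}, {c, e} × {56}, {c, d} × {58}, {c, e} × {58}, {e} × {56, 57}, {e} × {56, 58}, {c} × {56, 57, 58}, {c, d, e} × {56}, {c, d, e} × {58}, {e} × {56, 57, 58}, {c, d} × {56, 57}, {c, e} × {56, 57}, {c, d} × {56, 58}, {c, e} × {56, 58}, {c, d} × {56, 57, 58}, {c, e} × {56, 57, 58}, {c, d, e} × {56, 57}, {c, d, e} × {56, 58}, {c, d, e} × {56, 57, 58}}; |τ_{X×Y}| = 108.

Enumerate products U × V with U ∈ τ_X, V ∈ τ_Y (deduplicated):
  ∅ × ∅ = {} (∅)
  {c} × {56} = {(c,56)}
  {c} × {58} = {(c,58)}
  {e} × {56} = {(e,56)}
  {e} × {58} = {(e,58)}
  {c} × {56, 57} = {(c,56), (c,57)}
  {c} × {56, 58} = {(c,56), (c,58)}
  {c, d} × {56} = {(c,56), (d,56)}
  {c, e} × {56} = {(c,56), (e,56)}
  {c, d} × {58} = {(c,58), (d,58)}
  {c, e} × {58} = {(c,58), (e,58)}
  {e} × {56, 57} = {(e,56), (e,57)}
  {e} × {56, 58} = {(e,56), (e,58)}
  {c} × {56, 57, 58} = {(c,56), (c,57), (c,58)}
  {c, d, e} × {56} = {(c,56), (d,56), (e,56)}
  {c, d, e} × {58} = {(c,58), (d,58), (e,58)}
  {e} × {56, 57, 58} = {(e,56), (e,57), (e,58)}
  {c, d} × {56, 57} = {(c,56), (c,57), (d,56), (d,57)}
  {c, e} × {56, 57} = {(c,56), (c,57), (e,56), (e,57)}
  {c, d} × {56, 58} = {(c,56), (c,58), (d,56), (d,58)}
  {c, e} × {56, 58} = {(c,56), (c,58), (e,56), (e,58)}
  {c, d} × {56, 57, 58} = {(c,56), (c,57), (c,58), (d,56), (d,57), (d,58)}
  {c, e} × {56, 57, 58} = {(c,56), (c,57), (c,58), (e,56), (e,57), (e,58)}
  {c, d, e} × {56, 57} = {(c,56), (c,57), (d,56), (d,57), (e,56), (e,57)}
  {c, d, e} × {56, 58} = {(c,56), (c,58), (d,56), (d,58), (e,56), (e,58)}
  {c, d, e} × {56, 57, 58} = {(c,56), (c,57), (c,58), (d,56), (d,57), (d,58), (e,56), (e,57), (e,58)}
These 26 distinct sets form the basis B.
Close under arbitrary unions to get τ_{X×Y}; counting gives |τ_{X×Y}| = 108.


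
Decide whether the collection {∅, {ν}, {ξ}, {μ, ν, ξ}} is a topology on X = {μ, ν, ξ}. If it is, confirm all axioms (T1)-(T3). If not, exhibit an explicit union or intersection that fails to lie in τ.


τ is NOT a topology on X.

Axiom (T1): ∅ ∈ τ? Yes; X ∈ τ? Yes.
Axiom (T2/T3): check pairwise unions and intersections of members of τ.
Counterexample for (T2): {ν} ∪ {ξ} = {ν, ξ} ∉ τ. Therefore τ is NOT a topology.


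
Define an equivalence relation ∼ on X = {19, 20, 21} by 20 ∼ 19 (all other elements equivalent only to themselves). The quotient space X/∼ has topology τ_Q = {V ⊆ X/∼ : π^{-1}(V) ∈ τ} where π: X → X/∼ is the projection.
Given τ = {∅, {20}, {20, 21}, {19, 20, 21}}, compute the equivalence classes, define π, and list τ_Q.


X/∼ = {[19=20], [21]}; |τ_Q| = 2.

Equivalence classes: [19=20], [21].
Quotient map π: X → X/∼ sends 19 ↦ [19=20], 20 ↦ [19=20], 21 ↦ [21].
For each subset V ⊆ X/∼, compute π^{-1}(V) ⊆ X and check whether π^{-1}(V) ∈ τ. V is open in τ_Q iff π^{-1}(V) ∈ τ.
  V = {}: π^{-1}(V) = ∅ ∈ τ ✓.
  V = {[19=20]}: π^{-1}(V) = {19, 20} ∉ τ ✗.
  V = {[21]}: π^{-1}(V) = {21} ∉ τ ✗.
  V = {[19=20], [21]}: π^{-1}(V) = {19, 20, 21} ∈ τ ✓.
Open sets in the quotient: τ_Q = {{}, {[19=20], [21]}} (2 elements).


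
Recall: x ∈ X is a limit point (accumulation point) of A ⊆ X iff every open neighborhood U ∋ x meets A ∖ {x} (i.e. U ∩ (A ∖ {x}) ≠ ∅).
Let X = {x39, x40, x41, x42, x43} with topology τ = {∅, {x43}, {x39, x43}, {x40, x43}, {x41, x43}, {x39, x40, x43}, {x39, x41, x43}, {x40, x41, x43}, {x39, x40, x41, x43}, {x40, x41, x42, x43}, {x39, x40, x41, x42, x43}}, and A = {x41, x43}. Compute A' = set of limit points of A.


A' = {x39, x40, x41, x42}

For each x ∈ X, list the open sets U ∈ τ with x ∈ U, then check whether U ∩ (A ∖ {x}) ≠ ∅ for every such U.
  x = x39: opens ∋ x are {x39, x43}, {x39, x40, x43}, {x39, x41, x43}, {x39, x40, x41, x43}, {x39, x40, x41, x42, x43}; each meets A ∖ {x39}, so x IS a limit point.
  x = x40: opens ∋ x are {x40, x43}, {x39, x40, x43}, {x40, x41, x43}, {x39, x40, x41, x43}, {x40, x41, x42, x43}, {x39, x40, x41, x42, x43}; each meets A ∖ {x40}, so x IS a limit point.
  x = x41: opens ∋ x are {x41, x43}, {x39, x41, x43}, {x40, x41, x43}, {x39, x40, x41, x43}, {x40, x41, x42, x43}, {x39, x40, x41, x42, x43}; each meets A ∖ {x41}, so x IS a limit point.
  x = x42: opens ∋ x are {x40, x41, x42, x43}, {x39, x40, x41, x42, x43}; each meets A ∖ {x42}, so x IS a limit point.
  x = x43: open {x43} ∋ x has {x43} ∩ (A ∖ {x43}) = ∅, so x is NOT a limit point.
Collecting: A' = {x39, x40, x41, x42}.


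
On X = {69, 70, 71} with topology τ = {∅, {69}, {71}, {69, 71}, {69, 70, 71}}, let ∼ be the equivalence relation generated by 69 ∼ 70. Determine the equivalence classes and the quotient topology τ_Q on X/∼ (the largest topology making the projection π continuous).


X/∼ = {[69=70], [71]}; |τ_Q| = 3.

Equivalence classes: [69=70], [71].
Quotient map π: X → X/∼ sends 69 ↦ [69=70], 70 ↦ [69=70], 71 ↦ [71].
For each subset V ⊆ X/∼, compute π^{-1}(V) ⊆ X and check whether π^{-1}(V) ∈ τ. V is open in τ_Q iff π^{-1}(V) ∈ τ.
  V = {}: π^{-1}(V) = ∅ ∈ τ ✓.
  V = {[69=70]}: π^{-1}(V) = {69, 70} ∉ τ ✗.
  V = {[71]}: π^{-1}(V) = {71} ∈ τ ✓.
  V = {[69=70], [71]}: π^{-1}(V) = {69, 70, 71} ∈ τ ✓.
Open sets in the quotient: τ_Q = {{}, {[71]}, {[69=70], [71]}} (3 elements).


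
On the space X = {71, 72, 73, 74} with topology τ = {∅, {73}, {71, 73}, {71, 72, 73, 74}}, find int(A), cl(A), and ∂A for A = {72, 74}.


int(A) = ∅, cl(A) = {72, 74}, ∂A = {72, 74}.

Closed sets in (X, τ) are complements of opens:
  closed(X, τ) = {∅, {72, 74}, {71, 72, 74}, {71, 72, 73, 74}}.
int(A) = ⋃ {U ∈ τ : U ⊆ A}. Opens contained in A: ∅.
Taking the union of these: int(A) = ∅.
cl(A) = ⋂ {C closed : A ⊆ C}. Closed sets containing A: {72, 74}, {71, 72, 74}, {71, 72, 73, 74}.
Intersecting these: cl(A) = {72, 74}.
∂A = cl(A) ∖ int(A) = {72, 74} ∖ ∅ = {72, 74}.


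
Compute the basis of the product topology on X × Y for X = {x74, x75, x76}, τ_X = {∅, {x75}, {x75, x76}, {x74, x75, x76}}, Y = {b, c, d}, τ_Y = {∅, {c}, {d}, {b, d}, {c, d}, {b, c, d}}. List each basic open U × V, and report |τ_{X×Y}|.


Basis B = {∅ × ∅, {x75} × {c}, {x75} × {d}, {x75} × {b, d}, {x75} × {c, d}, {x75, x76} × {c}, {x75, x76} × {d}, {x74, x75, x76} × {c}, {x74, x75, x76} × {d}, {x75} × {b, c, d}, {x75, x76} × {b, d}, {x75, x76} × {c, d}, {x74, x75, x76} × {b, d}, {x74, x75, x76} × {c, d}, {x75, x76} × {b, c, d}, {x74, x75, x76} × {b, c, d}}; |τ_{X×Y}| = 40.

Enumerate products U × V with U ∈ τ_X, V ∈ τ_Y (deduplicated):
  ∅ × ∅ = {} (∅)
  {x75} × {c} = {(x75,c)}
  {x75} × {d} = {(x75,d)}
  {x75} × {b, d} = {(x75,b), (x75,d)}
  {x75} × {c, d} = {(x75,c), (x75,d)}
  {x75, x76} × {c} = {(x75,c), (x76,c)}
  {x75, x76} × {d} = {(x75,d), (x76,d)}
  {x74, x75, x76} × {c} = {(x74,c), (x75,c), (x76,c)}
  {x74, x75, x76} × {d} = {(x74,d), (x75,d), (x76,d)}
  {x75} × {b, c, d} = {(x75,b), (x75,c), (x75,d)}
  {x75, x76} × {b, d} = {(x75,b), (x75,d), (x76,b), (x76,d)}
  {x75, x76} × {c, d} = {(x75,c), (x75,d), (x76,c), (x76,d)}
  {x74, x75, x76} × {b, d} = {(x74,b), (x74,d), (x75,b), (x75,d), (x76,b), (x76,d)}
  {x74, x75, x76} × {c, d} = {(x74,c), (x74,d), (x75,c), (x75,d), (x76,c), (x76,d)}
  {x75, x76} × {b, c, d} = {(x75,b), (x75,c), (x75,d), (x76,b), (x76,c), (x76,d)}
  {x74, x75, x76} × {b, c, d} = {(x74,b), (x74,c), (x74,d), (x75,b), (x75,c), (x75,d), (x76,b), (x76,c), (x76,d)}
These 16 distinct sets form the basis B.
Close under arbitrary unions to get τ_{X×Y}; counting gives |τ_{X×Y}| = 40.


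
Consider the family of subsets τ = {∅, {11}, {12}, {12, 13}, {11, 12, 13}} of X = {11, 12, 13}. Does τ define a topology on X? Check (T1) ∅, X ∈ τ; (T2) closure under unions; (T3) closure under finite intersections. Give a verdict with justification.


τ is NOT a topology on X.

Axiom (T1): ∅ ∈ τ? Yes; X ∈ τ? Yes.
Axiom (T2/T3): check pairwise unions and intersections of members of τ.
Counterexample for (T2): {11} ∪ {12} = {11, 12} ∉ τ. Therefore τ is NOT a topology.


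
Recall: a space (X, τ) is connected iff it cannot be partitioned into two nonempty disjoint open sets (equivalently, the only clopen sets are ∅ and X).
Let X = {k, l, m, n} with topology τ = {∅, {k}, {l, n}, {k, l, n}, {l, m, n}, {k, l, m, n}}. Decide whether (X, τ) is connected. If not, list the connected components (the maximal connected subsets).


(X, τ) is disconnected; components = [{k}, {l, m, n}].

Find clopen sets (U ∈ τ with X ∖ U ∈ τ):
  U = ∅, X ∖ U = {k, l, m, n} — both open, so U is clopen.
  U = {k}, X ∖ U = {l, m, n} — both open, so U is clopen.
  U = {l, m, n}, X ∖ U = {k} — both open, so U is clopen.
  U = {k, l, m, n}, X ∖ U = ∅ — both open, so U is clopen.
Nontrivial clopen(s) exist: e.g. {k}. So (X, τ) is disconnected.
Compute connected components by grouping points that agree on all clopens:
  component: {k}
  component: {l, m, n}


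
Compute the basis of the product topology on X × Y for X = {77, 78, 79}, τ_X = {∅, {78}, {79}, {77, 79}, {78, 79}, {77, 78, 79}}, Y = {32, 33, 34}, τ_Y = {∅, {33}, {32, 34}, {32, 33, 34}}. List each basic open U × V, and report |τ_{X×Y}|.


Basis B = {∅ × ∅, {78} × {33}, {79} × {33}, {77, 79} × {33}, {78} × {32, 34}, {78, 79} × {33}, {79} × {32, 34}, {77, 78, 79} × {33}, {78} × {32, 33, 34}, {79} × {32, 33, 34}, {77, 79} × {32, 34}, {78, 79} × {32, 34}, {77, 79} × {32, 33, 34}, {77, 78, 79} × {32, 34}, {78, 79} × {32, 33, 34}, {77, 78, 79} × {32, 33, 34}}; |τ_{X×Y}| = 36.

Enumerate products U × V with U ∈ τ_X, V ∈ τ_Y (deduplicated):
  ∅ × ∅ = {} (∅)
  {78} × {33} = {(78,33)}
  {79} × {33} = {(79,33)}
  {77, 79} × {33} = {(77,33), (79,33)}
  {78} × {32, 34} = {(78,32), (78,34)}
  {78, 79} × {33} = {(78,33), (79,33)}
  {79} × {32, 34} = {(79,32), (79,34)}
  {77, 78, 79} × {33} = {(77,33), (78,33), (79,33)}
  {78} × {32, 33, 34} = {(78,32), (78,33), (78,34)}
  {79} × {32, 33, 34} = {(79,32), (79,33), (79,34)}
  {77, 79} × {32, 34} = {(77,32), (77,34), (79,32), (79,34)}
  {78, 79} × {32, 34} = {(78,32), (78,34), (79,32), (79,34)}
  {77, 79} × {32, 33, 34} = {(77,32), (77,33), (77,34), (79,32), (79,33), (79,34)}
  {77, 78, 79} × {32, 34} = {(77,32), (77,34), (78,32), (78,34), (79,32), (79,34)}
  {78, 79} × {32, 33, 34} = {(78,32), (78,33), (78,34), (79,32), (79,33), (79,34)}
  {77, 78, 79} × {32, 33, 34} = {(77,32), (77,33), (77,34), (78,32), (78,33), (78,34), (79,32), (79,33), (79,34)}
These 16 distinct sets form the basis B.
Close under arbitrary unions to get τ_{X×Y}; counting gives |τ_{X×Y}| = 36.


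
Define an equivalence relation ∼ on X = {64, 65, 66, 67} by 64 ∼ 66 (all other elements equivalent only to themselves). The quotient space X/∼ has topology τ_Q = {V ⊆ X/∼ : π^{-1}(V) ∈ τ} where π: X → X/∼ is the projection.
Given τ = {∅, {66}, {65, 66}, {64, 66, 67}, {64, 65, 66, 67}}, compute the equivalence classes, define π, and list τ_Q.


X/∼ = {[64=66], [65], [67]}; |τ_Q| = 3.

Equivalence classes: [64=66], [65], [67].
Quotient map π: X → X/∼ sends 64 ↦ [64=66], 65 ↦ [65], 66 ↦ [64=66], 67 ↦ [67].
For each subset V ⊆ X/∼, compute π^{-1}(V) ⊆ X and check whether π^{-1}(V) ∈ τ. V is open in τ_Q iff π^{-1}(V) ∈ τ.
  V = {}: π^{-1}(V) = ∅ ∈ τ ✓.
  V = {[64=66]}: π^{-1}(V) = {64, 66} ∉ τ ✗.
  V = {[65]}: π^{-1}(V) = {65} ∉ τ ✗.
  V = {[64=66], [65]}: π^{-1}(V) = {64, 65, 66} ∉ τ ✗.
  V = {[67]}: π^{-1}(V) = {67} ∉ τ ✗.
  V = {[64=66], [67]}: π^{-1}(V) = {64, 66, 67} ∈ τ ✓.
  V = {[65], [67]}: π^{-1}(V) = {65, 67} ∉ τ ✗.
  V = {[64=66], [65], [67]}: π^{-1}(V) = {64, 65, 66, 67} ∈ τ ✓.
Open sets in the quotient: τ_Q = {{}, {[64=66], [67]}, {[64=66], [65], [67]}} (3 elements).


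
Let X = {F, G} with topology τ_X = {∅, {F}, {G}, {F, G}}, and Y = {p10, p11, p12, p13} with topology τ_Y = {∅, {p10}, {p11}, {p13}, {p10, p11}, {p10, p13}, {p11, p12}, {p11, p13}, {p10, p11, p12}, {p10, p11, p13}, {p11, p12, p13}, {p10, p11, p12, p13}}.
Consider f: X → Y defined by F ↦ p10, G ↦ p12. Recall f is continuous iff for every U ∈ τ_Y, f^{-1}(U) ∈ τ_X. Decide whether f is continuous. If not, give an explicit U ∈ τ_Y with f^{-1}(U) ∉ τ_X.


f IS continuous.

Compute f^{-1}(U) for each U ∈ τ_Y:
  U = ∅: f^{-1}(U) = ∅ ∈ τ_X ✓.
  U = {p10}: f^{-1}(U) = {F} ∈ τ_X ✓.
  U = {p11}: f^{-1}(U) = ∅ ∈ τ_X ✓.
  U = {p13}: f^{-1}(U) = ∅ ∈ τ_X ✓.
  U = {p10, p11}: f^{-1}(U) = {F} ∈ τ_X ✓.
  U = {p10, p13}: f^{-1}(U) = {F} ∈ τ_X ✓.
  U = {p11, p12}: f^{-1}(U) = {G} ∈ τ_X ✓.
  U = {p11, p13}: f^{-1}(U) = ∅ ∈ τ_X ✓.
  U = {p10, p11, p12}: f^{-1}(U) = {F, G} ∈ τ_X ✓.
  U = {p10, p11, p13}: f^{-1}(U) = {F} ∈ τ_X ✓.
  U = {p11, p12, p13}: f^{-1}(U) = {G} ∈ τ_X ✓.
  U = {p10, p11, p12, p13}: f^{-1}(U) = {F, G} ∈ τ_X ✓.
Every preimage lies in τ_X, so f IS continuous.


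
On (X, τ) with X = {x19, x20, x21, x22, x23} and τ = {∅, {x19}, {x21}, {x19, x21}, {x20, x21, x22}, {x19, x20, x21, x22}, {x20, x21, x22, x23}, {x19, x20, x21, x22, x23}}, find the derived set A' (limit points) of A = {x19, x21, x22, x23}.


A' = {x20, x22, x23}

For each x ∈ X, list the open sets U ∈ τ with x ∈ U, then check whether U ∩ (A ∖ {x}) ≠ ∅ for every such U.
  x = x19: open {x19} ∋ x has {x19} ∩ (A ∖ {x19}) = ∅, so x is NOT a limit point.
  x = x20: opens ∋ x are {x20, x21, x22}, {x19, x20, x21, x22}, {x20, x21, x22, x23}, {x19, x20, x21, x22, x23}; each meets A ∖ {x20}, so x IS a limit point.
  x = x21: open {x21} ∋ x has {x21} ∩ (A ∖ {x21}) = ∅, so x is NOT a limit point.
  x = x22: opens ∋ x are {x20, x21, x22}, {x19, x20, x21, x22}, {x20, x21, x22, x23}, {x19, x20, x21, x22, x23}; each meets A ∖ {x22}, so x IS a limit point.
  x = x23: opens ∋ x are {x20, x21, x22, x23}, {x19, x20, x21, x22, x23}; each meets A ∖ {x23}, so x IS a limit point.
Collecting: A' = {x20, x22, x23}.


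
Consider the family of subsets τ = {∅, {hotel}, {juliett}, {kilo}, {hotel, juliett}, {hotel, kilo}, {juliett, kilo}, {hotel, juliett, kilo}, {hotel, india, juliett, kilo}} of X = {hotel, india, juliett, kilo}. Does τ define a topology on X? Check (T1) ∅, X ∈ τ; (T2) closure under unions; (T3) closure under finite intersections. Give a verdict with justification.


τ IS a topology on X.

Axiom (T1): ∅ ∈ τ? Yes; X ∈ τ? Yes.
Axiom (T2/T3): check pairwise unions and intersections of members of τ.
All pairwise intersections and unions checked — each lies in τ. Therefore τ satisfies (T1), (T2), (T3): it IS a topology on X.


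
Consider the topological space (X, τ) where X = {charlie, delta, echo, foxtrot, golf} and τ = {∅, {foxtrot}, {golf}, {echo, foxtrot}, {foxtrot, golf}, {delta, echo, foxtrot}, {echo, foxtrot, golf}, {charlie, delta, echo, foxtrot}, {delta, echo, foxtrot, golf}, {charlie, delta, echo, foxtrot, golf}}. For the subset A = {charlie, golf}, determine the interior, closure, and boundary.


int(A) = {golf}, cl(A) = {charlie, golf}, ∂A = {charlie}.

Closed sets in (X, τ) are complements of opens:
  closed(X, τ) = {∅, {charlie}, {golf}, {charlie, delta}, {charlie, golf}, {charlie, delta, echo}, {charlie, delta, golf}, {charlie, delta, echo, foxtrot}, {charlie, delta, echo, golf}, {charlie, delta, echo, foxtrot, golf}}.
int(A) = ⋃ {U ∈ τ : U ⊆ A}. Opens contained in A: ∅, {golf}.
Taking the union of these: int(A) = {golf}.
cl(A) = ⋂ {C closed : A ⊆ C}. Closed sets containing A: {charlie, golf}, {charlie, delta, golf}, {charlie, delta, echo, golf}, {charlie, delta, echo, foxtrot, golf}.
Intersecting these: cl(A) = {charlie, golf}.
∂A = cl(A) ∖ int(A) = {charlie, golf} ∖ {golf} = {charlie}.


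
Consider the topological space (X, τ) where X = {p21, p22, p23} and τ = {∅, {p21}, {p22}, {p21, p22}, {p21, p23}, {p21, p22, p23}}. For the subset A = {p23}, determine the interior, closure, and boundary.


int(A) = ∅, cl(A) = {p23}, ∂A = {p23}.

Closed sets in (X, τ) are complements of opens:
  closed(X, τ) = {∅, {p22}, {p23}, {p21, p23}, {p22, p23}, {p21, p22, p23}}.
int(A) = ⋃ {U ∈ τ : U ⊆ A}. Opens contained in A: ∅.
Taking the union of these: int(A) = ∅.
cl(A) = ⋂ {C closed : A ⊆ C}. Closed sets containing A: {p23}, {p21, p23}, {p22, p23}, {p21, p22, p23}.
Intersecting these: cl(A) = {p23}.
∂A = cl(A) ∖ int(A) = {p23} ∖ ∅ = {p23}.


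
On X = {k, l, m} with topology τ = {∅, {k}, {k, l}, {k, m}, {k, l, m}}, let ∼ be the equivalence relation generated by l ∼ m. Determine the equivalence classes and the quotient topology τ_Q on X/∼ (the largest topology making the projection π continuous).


X/∼ = {[k], [l=m]}; |τ_Q| = 3.

Equivalence classes: [k], [l=m].
Quotient map π: X → X/∼ sends k ↦ [k], l ↦ [l=m], m ↦ [l=m].
For each subset V ⊆ X/∼, compute π^{-1}(V) ⊆ X and check whether π^{-1}(V) ∈ τ. V is open in τ_Q iff π^{-1}(V) ∈ τ.
  V = {}: π^{-1}(V) = ∅ ∈ τ ✓.
  V = {[k]}: π^{-1}(V) = {k} ∈ τ ✓.
  V = {[l=m]}: π^{-1}(V) = {l, m} ∉ τ ✗.
  V = {[k], [l=m]}: π^{-1}(V) = {k, l, m} ∈ τ ✓.
Open sets in the quotient: τ_Q = {{}, {[k]}, {[k], [l=m]}} (3 elements).


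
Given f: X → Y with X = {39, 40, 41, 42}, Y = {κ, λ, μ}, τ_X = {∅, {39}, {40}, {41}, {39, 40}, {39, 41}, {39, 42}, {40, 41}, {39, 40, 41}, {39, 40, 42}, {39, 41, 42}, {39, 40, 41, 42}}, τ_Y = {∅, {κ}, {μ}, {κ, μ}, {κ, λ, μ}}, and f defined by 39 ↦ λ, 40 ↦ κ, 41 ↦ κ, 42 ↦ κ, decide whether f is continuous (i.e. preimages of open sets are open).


f is NOT continuous.

Compute f^{-1}(U) for each U ∈ τ_Y:
  U = ∅: f^{-1}(U) = ∅ ∈ τ_X ✓.
  U = {κ}: f^{-1}(U) = {40, 41, 42} ∉ τ_X ✗.
  U = {μ}: f^{-1}(U) = ∅ ∈ τ_X ✓.
  U = {κ, μ}: f^{-1}(U) = {40, 41, 42} ∉ τ_X ✗.
  U = {κ, λ, μ}: f^{-1}(U) = {39, 40, 41, 42} ∈ τ_X ✓.
Found U = {κ} with f^{-1}(U) = {40, 41, 42} not in τ_X. Therefore f is NOT continuous.


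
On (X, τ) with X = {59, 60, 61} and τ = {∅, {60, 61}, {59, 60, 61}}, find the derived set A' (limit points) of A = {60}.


A' = {59, 61}

For each x ∈ X, list the open sets U ∈ τ with x ∈ U, then check whether U ∩ (A ∖ {x}) ≠ ∅ for every such U.
  x = 59: opens ∋ x are {59, 60, 61}; each meets A ∖ {59}, so x IS a limit point.
  x = 60: open {60, 61} ∋ x has {60, 61} ∩ (A ∖ {60}) = ∅, so x is NOT a limit point.
  x = 61: opens ∋ x are {60, 61}, {59, 60, 61}; each meets A ∖ {61}, so x IS a limit point.
Collecting: A' = {59, 61}.


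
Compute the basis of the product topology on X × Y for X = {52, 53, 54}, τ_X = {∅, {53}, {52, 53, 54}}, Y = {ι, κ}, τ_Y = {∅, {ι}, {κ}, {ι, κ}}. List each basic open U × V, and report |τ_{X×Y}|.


Basis B = {∅ × ∅, {53} × {ι}, {53} × {κ}, {53} × {ι, κ}, {52, 53, 54} × {ι}, {52, 53, 54} × {κ}, {52, 53, 54} × {ι, κ}}; |τ_{X×Y}| = 9.

Enumerate products U × V with U ∈ τ_X, V ∈ τ_Y (deduplicated):
  ∅ × ∅ = {} (∅)
  {53} × {ι} = {(53,ι)}
  {53} × {κ} = {(53,κ)}
  {53} × {ι, κ} = {(53,ι), (53,κ)}
  {52, 53, 54} × {ι} = {(52,ι), (53,ι), (54,ι)}
  {52, 53, 54} × {κ} = {(52,κ), (53,κ), (54,κ)}
  {52, 53, 54} × {ι, κ} = {(52,ι), (52,κ), (53,ι), (53,κ), (54,ι), (54,κ)}
These 7 distinct sets form the basis B.
Close under arbitrary unions to get τ_{X×Y}; counting gives |τ_{X×Y}| = 9.


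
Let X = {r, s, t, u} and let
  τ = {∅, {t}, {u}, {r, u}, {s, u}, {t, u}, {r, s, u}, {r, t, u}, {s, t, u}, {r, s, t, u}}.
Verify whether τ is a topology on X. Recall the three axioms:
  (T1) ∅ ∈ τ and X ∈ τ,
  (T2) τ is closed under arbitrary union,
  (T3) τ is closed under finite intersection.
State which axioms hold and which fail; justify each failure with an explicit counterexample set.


τ IS a topology on X.

Axiom (T1): ∅ ∈ τ? Yes; X ∈ τ? Yes.
Axiom (T2/T3): check pairwise unions and intersections of members of τ.
All pairwise intersections and unions checked — each lies in τ. Therefore τ satisfies (T1), (T2), (T3): it IS a topology on X.


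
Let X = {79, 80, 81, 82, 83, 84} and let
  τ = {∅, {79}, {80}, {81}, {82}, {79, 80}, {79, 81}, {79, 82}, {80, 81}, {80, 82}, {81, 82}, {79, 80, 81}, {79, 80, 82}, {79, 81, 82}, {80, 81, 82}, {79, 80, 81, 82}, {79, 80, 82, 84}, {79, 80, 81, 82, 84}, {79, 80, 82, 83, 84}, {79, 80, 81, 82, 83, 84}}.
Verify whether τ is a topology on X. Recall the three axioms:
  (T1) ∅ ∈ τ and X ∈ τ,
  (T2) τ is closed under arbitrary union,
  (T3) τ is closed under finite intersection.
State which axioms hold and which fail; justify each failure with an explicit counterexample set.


τ IS a topology on X.

Axiom (T1): ∅ ∈ τ? Yes; X ∈ τ? Yes.
Axiom (T2/T3): check pairwise unions and intersections of members of τ.
All pairwise intersections and unions checked — each lies in τ. Therefore τ satisfies (T1), (T2), (T3): it IS a topology on X.


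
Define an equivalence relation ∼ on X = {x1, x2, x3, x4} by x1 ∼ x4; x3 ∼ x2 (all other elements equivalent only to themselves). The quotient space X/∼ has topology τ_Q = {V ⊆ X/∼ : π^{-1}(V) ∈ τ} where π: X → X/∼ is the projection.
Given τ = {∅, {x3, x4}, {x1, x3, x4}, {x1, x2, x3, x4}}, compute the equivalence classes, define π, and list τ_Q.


X/∼ = {[x1=x4], [x2=x3]}; |τ_Q| = 2.

Equivalence classes: [x1=x4], [x2=x3].
Quotient map π: X → X/∼ sends x1 ↦ [x1=x4], x2 ↦ [x2=x3], x3 ↦ [x2=x3], x4 ↦ [x1=x4].
For each subset V ⊆ X/∼, compute π^{-1}(V) ⊆ X and check whether π^{-1}(V) ∈ τ. V is open in τ_Q iff π^{-1}(V) ∈ τ.
  V = {}: π^{-1}(V) = ∅ ∈ τ ✓.
  V = {[x1=x4]}: π^{-1}(V) = {x1, x4} ∉ τ ✗.
  V = {[x2=x3]}: π^{-1}(V) = {x2, x3} ∉ τ ✗.
  V = {[x1=x4], [x2=x3]}: π^{-1}(V) = {x1, x2, x3, x4} ∈ τ ✓.
Open sets in the quotient: τ_Q = {{}, {[x1=x4], [x2=x3]}} (2 elements).


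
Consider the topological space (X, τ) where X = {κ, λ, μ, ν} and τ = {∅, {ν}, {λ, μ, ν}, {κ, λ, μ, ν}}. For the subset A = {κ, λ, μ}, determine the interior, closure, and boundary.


int(A) = ∅, cl(A) = {κ, λ, μ}, ∂A = {κ, λ, μ}.

Closed sets in (X, τ) are complements of opens:
  closed(X, τ) = {∅, {κ}, {κ, λ, μ}, {κ, λ, μ, ν}}.
int(A) = ⋃ {U ∈ τ : U ⊆ A}. Opens contained in A: ∅.
Taking the union of these: int(A) = ∅.
cl(A) = ⋂ {C closed : A ⊆ C}. Closed sets containing A: {κ, λ, μ}, {κ, λ, μ, ν}.
Intersecting these: cl(A) = {κ, λ, μ}.
∂A = cl(A) ∖ int(A) = {κ, λ, μ} ∖ ∅ = {κ, λ, μ}.


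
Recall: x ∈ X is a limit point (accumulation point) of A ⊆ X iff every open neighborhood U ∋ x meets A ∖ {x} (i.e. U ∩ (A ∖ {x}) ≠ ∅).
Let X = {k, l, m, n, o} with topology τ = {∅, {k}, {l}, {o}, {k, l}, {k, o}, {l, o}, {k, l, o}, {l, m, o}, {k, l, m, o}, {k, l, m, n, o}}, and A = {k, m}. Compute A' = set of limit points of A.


A' = {n}

For each x ∈ X, list the open sets U ∈ τ with x ∈ U, then check whether U ∩ (A ∖ {x}) ≠ ∅ for every such U.
  x = k: open {k} ∋ x has {k} ∩ (A ∖ {k}) = ∅, so x is NOT a limit point.
  x = l: open {l} ∋ x has {l} ∩ (A ∖ {l}) = ∅, so x is NOT a limit point.
  x = m: open {l, m, o} ∋ x has {l, m, o} ∩ (A ∖ {m}) = ∅, so x is NOT a limit point.
  x = n: opens ∋ x are {k, l, m, n, o}; each meets A ∖ {n}, so x IS a limit point.
  x = o: open {o} ∋ x has {o} ∩ (A ∖ {o}) = ∅, so x is NOT a limit point.
Collecting: A' = {n}.


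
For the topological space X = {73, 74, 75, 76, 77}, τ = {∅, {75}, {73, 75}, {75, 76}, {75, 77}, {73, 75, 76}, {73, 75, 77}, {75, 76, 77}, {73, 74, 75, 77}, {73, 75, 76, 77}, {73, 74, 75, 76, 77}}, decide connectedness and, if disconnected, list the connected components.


(X, τ) is connected.

Find clopen sets (U ∈ τ with X ∖ U ∈ τ):
  U = ∅, X ∖ U = {73, 74, 75, 76, 77} — both open, so U is clopen.
  U = {73, 74, 75, 76, 77}, X ∖ U = ∅ — both open, so U is clopen.
Only trivial clopens (∅ and X) exist, so (X, τ) is connected.
Compute connected components by grouping points that agree on all clopens:
  component: {73, 74, 75, 76, 77}


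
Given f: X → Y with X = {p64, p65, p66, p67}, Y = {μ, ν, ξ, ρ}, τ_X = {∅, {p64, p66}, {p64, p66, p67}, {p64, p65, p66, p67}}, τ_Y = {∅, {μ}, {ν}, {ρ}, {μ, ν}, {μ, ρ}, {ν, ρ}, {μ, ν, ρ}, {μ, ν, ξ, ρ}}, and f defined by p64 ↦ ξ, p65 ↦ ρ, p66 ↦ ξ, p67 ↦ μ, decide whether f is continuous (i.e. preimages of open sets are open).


f is NOT continuous.

Compute f^{-1}(U) for each U ∈ τ_Y:
  U = ∅: f^{-1}(U) = ∅ ∈ τ_X ✓.
  U = {μ}: f^{-1}(U) = {p67} ∉ τ_X ✗.
  U = {ν}: f^{-1}(U) = ∅ ∈ τ_X ✓.
  U = {ρ}: f^{-1}(U) = {p65} ∉ τ_X ✗.
  U = {μ, ν}: f^{-1}(U) = {p67} ∉ τ_X ✗.
  U = {μ, ρ}: f^{-1}(U) = {p65, p67} ∉ τ_X ✗.
  U = {ν, ρ}: f^{-1}(U) = {p65} ∉ τ_X ✗.
  U = {μ, ν, ρ}: f^{-1}(U) = {p65, p67} ∉ τ_X ✗.
  U = {μ, ν, ξ, ρ}: f^{-1}(U) = {p64, p65, p66, p67} ∈ τ_X ✓.
Found U = {μ} with f^{-1}(U) = {p67} not in τ_X. Therefore f is NOT continuous.
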